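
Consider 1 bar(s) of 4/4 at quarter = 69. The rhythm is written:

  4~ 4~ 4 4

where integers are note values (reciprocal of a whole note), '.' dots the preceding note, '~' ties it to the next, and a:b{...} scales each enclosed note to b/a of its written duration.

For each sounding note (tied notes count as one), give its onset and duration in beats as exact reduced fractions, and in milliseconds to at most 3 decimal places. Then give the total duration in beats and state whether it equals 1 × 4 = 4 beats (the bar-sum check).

1) 0.0ms=0b +2608.696ms=3b
2) 2608.696ms=3b +869.565ms=1b
Σ=4b of 4 (69bpm 4/4) — PASS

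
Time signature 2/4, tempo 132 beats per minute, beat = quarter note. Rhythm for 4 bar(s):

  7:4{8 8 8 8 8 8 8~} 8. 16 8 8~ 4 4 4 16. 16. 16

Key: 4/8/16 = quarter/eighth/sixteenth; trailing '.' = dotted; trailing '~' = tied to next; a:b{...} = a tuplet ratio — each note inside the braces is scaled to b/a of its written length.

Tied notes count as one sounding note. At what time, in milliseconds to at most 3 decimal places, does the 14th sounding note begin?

1. 0.0ms @ 0 + 129.87ms (2/7)
2. 129.87ms @ 2/7 + 129.87ms (2/7)
3. 259.74ms @ 4/7 + 129.87ms (2/7)
4. 389.61ms @ 6/7 + 129.87ms (2/7)
5. 519.481ms @ 8/7 + 129.87ms (2/7)
6. 649.351ms @ 10/7 + 129.87ms (2/7)
7. 779.221ms @ 12/7 + 470.779ms (29/28)
8. 1250.0ms @ 11/4 + 113.636ms (1/4)
9. 1363.636ms @ 3 + 227.273ms (1/2)
10. 1590.909ms @ 7/2 + 681.818ms (3/2)
11. 2272.727ms @ 5 + 454.545ms (1)
12. 2727.273ms @ 6 + 454.545ms (1)
13. 3181.818ms @ 7 + 170.455ms (3/8)
14. 3352.273ms @ 59/8 + 170.455ms (3/8)
15. 3522.727ms @ 31/4 + 113.636ms (1/4)

note 14 onset = 59/8b = 3352.273ms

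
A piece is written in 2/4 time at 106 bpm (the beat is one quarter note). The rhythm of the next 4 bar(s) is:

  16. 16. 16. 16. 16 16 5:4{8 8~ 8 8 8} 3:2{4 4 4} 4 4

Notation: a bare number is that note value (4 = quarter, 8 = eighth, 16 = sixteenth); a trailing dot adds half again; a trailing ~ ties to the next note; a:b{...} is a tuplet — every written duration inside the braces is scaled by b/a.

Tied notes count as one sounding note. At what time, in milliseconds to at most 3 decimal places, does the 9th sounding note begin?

1. 0.0ms @ 0 + 212.264ms (3/8)
2. 212.264ms @ 3/8 + 212.264ms (3/8)
3. 424.528ms @ 3/4 + 212.264ms (3/8)
4. 636.792ms @ 9/8 + 212.264ms (3/8)
5. 849.057ms @ 3/2 + 141.509ms (1/4)
6. 990.566ms @ 7/4 + 141.509ms (1/4)
7. 1132.075ms @ 2 + 226.415ms (2/5)
8. 1358.491ms @ 12/5 + 452.83ms (4/5)
9. 1811.321ms @ 16/5 + 226.415ms (2/5)
10. 2037.736ms @ 18/5 + 226.415ms (2/5)
11. 2264.151ms @ 4 + 377.358ms (2/3)
12. 2641.509ms @ 14/3 + 377.358ms (2/3)
13. 3018.868ms @ 16/3 + 377.358ms (2/3)
14. 3396.226ms @ 6 + 566.038ms (1)
15. 3962.264ms @ 7 + 566.038ms (1)

note 9 onset = 16/5b = 1811.321ms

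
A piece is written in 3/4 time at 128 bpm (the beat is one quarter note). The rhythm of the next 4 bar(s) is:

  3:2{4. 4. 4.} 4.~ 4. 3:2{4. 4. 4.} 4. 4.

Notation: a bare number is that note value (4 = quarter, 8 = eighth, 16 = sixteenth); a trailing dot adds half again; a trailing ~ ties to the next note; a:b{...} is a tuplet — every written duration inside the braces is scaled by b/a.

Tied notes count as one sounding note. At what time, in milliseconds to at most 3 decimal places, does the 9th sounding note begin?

note 9 onset = 21/2b = 4921.875ms

1. 0.0ms @ 0 + 468.75ms (1)
2. 468.75ms @ 1 + 468.75ms (1)
3. 937.5ms @ 2 + 468.75ms (1)
4. 1406.25ms @ 3 + 1406.25ms (3)
5. 2812.5ms @ 6 + 468.75ms (1)
6. 3281.25ms @ 7 + 468.75ms (1)
7. 3750.0ms @ 8 + 468.75ms (1)
8. 4218.75ms @ 9 + 703.125ms (3/2)
9. 4921.875ms @ 21/2 + 703.125ms (3/2)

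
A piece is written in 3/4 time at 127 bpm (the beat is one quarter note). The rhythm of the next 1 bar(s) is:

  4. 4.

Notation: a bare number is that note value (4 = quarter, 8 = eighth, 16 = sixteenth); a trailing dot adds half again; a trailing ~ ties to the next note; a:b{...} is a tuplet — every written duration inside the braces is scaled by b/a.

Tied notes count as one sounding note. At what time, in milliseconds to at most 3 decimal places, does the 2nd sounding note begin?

1. 0.0ms @ 0 + 708.661ms (3/2)
2. 708.661ms @ 3/2 + 708.661ms (3/2)

note 2 onset = 3/2b = 708.661ms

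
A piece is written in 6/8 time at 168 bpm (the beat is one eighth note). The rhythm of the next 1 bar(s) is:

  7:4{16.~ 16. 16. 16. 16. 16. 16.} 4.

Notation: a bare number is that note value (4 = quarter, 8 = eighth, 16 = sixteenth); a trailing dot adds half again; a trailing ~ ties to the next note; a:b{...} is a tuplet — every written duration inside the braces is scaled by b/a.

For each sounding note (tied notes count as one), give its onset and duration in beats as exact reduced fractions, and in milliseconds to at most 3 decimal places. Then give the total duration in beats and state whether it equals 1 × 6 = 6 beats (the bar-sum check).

1) 0.0ms=0b +306.122ms=6/7b
2) 306.122ms=6/7b +153.061ms=3/7b
3) 459.184ms=9/7b +153.061ms=3/7b
4) 612.245ms=12/7b +153.061ms=3/7b
5) 765.306ms=15/7b +153.061ms=3/7b
6) 918.367ms=18/7b +153.061ms=3/7b
7) 1071.429ms=3b +1071.429ms=3b
Σ=6b of 6 (168bpm 6/8) — PASS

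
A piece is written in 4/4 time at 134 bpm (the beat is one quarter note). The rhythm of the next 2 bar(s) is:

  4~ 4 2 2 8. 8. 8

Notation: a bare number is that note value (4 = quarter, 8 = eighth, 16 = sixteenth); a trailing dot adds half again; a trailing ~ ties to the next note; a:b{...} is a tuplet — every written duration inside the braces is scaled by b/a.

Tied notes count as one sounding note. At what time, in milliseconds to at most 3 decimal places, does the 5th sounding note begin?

1. 0.0ms @ 0 + 895.522ms (2)
2. 895.522ms @ 2 + 895.522ms (2)
3. 1791.045ms @ 4 + 895.522ms (2)
4. 2686.567ms @ 6 + 335.821ms (3/4)
5. 3022.388ms @ 27/4 + 335.821ms (3/4)
6. 3358.209ms @ 15/2 + 223.881ms (1/2)

note 5 onset = 27/4b = 3022.388ms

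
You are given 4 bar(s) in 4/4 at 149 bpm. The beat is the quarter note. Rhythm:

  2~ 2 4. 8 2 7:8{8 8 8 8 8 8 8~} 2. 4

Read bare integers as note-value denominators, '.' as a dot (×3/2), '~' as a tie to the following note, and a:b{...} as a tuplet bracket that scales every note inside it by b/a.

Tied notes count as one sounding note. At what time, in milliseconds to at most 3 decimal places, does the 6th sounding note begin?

note 6 onset = 60/7b = 3451.582ms

1. 0.0ms @ 0 + 1610.738ms (4)
2. 1610.738ms @ 4 + 604.027ms (3/2)
3. 2214.765ms @ 11/2 + 201.342ms (1/2)
4. 2416.107ms @ 6 + 805.369ms (2)
5. 3221.477ms @ 8 + 230.105ms (4/7)
6. 3451.582ms @ 60/7 + 230.105ms (4/7)
7. 3681.687ms @ 64/7 + 230.105ms (4/7)
8. 3911.793ms @ 68/7 + 230.105ms (4/7)
9. 4141.898ms @ 72/7 + 230.105ms (4/7)
10. 4372.004ms @ 76/7 + 230.105ms (4/7)
11. 4602.109ms @ 80/7 + 1438.159ms (25/7)
12. 6040.268ms @ 15 + 402.685ms (1)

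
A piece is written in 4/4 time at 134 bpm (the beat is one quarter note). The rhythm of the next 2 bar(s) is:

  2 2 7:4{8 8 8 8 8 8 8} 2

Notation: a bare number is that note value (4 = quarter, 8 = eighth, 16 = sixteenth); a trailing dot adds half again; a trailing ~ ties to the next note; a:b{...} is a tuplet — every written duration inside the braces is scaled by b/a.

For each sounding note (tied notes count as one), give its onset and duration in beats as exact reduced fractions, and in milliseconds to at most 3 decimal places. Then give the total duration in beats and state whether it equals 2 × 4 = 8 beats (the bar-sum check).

1) 0.0ms=0b +895.522ms=2b
2) 895.522ms=2b +895.522ms=2b
3) 1791.045ms=4b +127.932ms=2/7b
4) 1918.977ms=30/7b +127.932ms=2/7b
5) 2046.908ms=32/7b +127.932ms=2/7b
6) 2174.84ms=34/7b +127.932ms=2/7b
7) 2302.772ms=36/7b +127.932ms=2/7b
8) 2430.704ms=38/7b +127.932ms=2/7b
9) 2558.635ms=40/7b +127.932ms=2/7b
10) 2686.567ms=6b +895.522ms=2b
Σ=8b of 8 (134bpm 4/4) — PASS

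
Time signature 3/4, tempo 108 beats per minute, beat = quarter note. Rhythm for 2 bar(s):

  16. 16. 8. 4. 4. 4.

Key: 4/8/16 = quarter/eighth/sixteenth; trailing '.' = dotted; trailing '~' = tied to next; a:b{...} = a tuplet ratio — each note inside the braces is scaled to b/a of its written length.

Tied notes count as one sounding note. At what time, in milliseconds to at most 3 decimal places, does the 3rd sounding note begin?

note 3 onset = 3/4b = 416.667ms

1. 0.0ms @ 0 + 208.333ms (3/8)
2. 208.333ms @ 3/8 + 208.333ms (3/8)
3. 416.667ms @ 3/4 + 416.667ms (3/4)
4. 833.333ms @ 3/2 + 833.333ms (3/2)
5. 1666.667ms @ 3 + 833.333ms (3/2)
6. 2500.0ms @ 9/2 + 833.333ms (3/2)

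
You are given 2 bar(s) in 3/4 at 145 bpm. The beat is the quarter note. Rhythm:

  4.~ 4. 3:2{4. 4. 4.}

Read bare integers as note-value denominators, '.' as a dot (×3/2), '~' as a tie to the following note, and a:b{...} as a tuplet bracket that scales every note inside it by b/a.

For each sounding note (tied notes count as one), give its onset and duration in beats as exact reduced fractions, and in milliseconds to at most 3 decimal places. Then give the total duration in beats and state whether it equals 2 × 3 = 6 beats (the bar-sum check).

1) 0.0ms=0b +1241.379ms=3b
2) 1241.379ms=3b +413.793ms=1b
3) 1655.172ms=4b +413.793ms=1b
4) 2068.966ms=5b +413.793ms=1b
Σ=6b of 6 (145bpm 3/4) — PASS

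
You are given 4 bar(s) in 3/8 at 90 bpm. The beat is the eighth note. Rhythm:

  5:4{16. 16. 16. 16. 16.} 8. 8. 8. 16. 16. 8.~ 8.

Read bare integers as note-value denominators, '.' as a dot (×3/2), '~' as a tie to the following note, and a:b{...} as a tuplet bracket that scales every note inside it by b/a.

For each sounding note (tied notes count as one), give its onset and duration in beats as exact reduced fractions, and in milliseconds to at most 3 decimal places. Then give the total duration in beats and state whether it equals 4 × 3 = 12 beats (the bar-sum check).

1) 0.0ms=0b +400.0ms=3/5b
2) 400.0ms=3/5b +400.0ms=3/5b
3) 800.0ms=6/5b +400.0ms=3/5b
4) 1200.0ms=9/5b +400.0ms=3/5b
5) 1600.0ms=12/5b +400.0ms=3/5b
6) 2000.0ms=3b +1000.0ms=3/2b
7) 3000.0ms=9/2b +1000.0ms=3/2b
8) 4000.0ms=6b +1000.0ms=3/2b
9) 5000.0ms=15/2b +500.0ms=3/4b
10) 5500.0ms=33/4b +500.0ms=3/4b
11) 6000.0ms=9b +2000.0ms=3b
Σ=12b of 12 (90bpm 3/8) — PASS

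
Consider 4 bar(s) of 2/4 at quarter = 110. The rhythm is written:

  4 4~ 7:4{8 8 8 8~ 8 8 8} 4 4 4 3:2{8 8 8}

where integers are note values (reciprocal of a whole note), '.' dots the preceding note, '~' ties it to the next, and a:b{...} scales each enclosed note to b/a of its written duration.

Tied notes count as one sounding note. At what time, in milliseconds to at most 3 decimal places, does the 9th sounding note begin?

1. 0.0ms @ 0 + 545.455ms (1)
2. 545.455ms @ 1 + 701.299ms (9/7)
3. 1246.753ms @ 16/7 + 155.844ms (2/7)
4. 1402.597ms @ 18/7 + 155.844ms (2/7)
5. 1558.442ms @ 20/7 + 311.688ms (4/7)
6. 1870.13ms @ 24/7 + 155.844ms (2/7)
7. 2025.974ms @ 26/7 + 155.844ms (2/7)
8. 2181.818ms @ 4 + 545.455ms (1)
9. 2727.273ms @ 5 + 545.455ms (1)
10. 3272.727ms @ 6 + 545.455ms (1)
11. 3818.182ms @ 7 + 181.818ms (1/3)
12. 4000.0ms @ 22/3 + 181.818ms (1/3)
13. 4181.818ms @ 23/3 + 181.818ms (1/3)

note 9 onset = 5b = 2727.273ms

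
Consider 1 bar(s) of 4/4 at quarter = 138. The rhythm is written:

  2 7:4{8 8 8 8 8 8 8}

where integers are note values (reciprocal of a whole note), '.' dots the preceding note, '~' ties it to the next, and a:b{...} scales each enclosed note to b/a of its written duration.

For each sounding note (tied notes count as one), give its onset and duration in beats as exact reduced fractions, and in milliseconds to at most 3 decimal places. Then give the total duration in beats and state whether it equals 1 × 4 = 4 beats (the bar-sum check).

1) 0.0ms=0b +869.565ms=2b
2) 869.565ms=2b +124.224ms=2/7b
3) 993.789ms=16/7b +124.224ms=2/7b
4) 1118.012ms=18/7b +124.224ms=2/7b
5) 1242.236ms=20/7b +124.224ms=2/7b
6) 1366.46ms=22/7b +124.224ms=2/7b
7) 1490.683ms=24/7b +124.224ms=2/7b
8) 1614.907ms=26/7b +124.224ms=2/7b
Σ=4b of 4 (138bpm 4/4) — PASS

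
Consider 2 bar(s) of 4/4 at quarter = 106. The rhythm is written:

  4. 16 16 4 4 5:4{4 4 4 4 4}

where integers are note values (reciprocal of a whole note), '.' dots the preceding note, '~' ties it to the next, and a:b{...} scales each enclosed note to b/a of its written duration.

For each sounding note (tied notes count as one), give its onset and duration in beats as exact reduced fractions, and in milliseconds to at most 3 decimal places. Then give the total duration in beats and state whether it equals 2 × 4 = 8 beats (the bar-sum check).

1) 0.0ms=0b +849.057ms=3/2b
2) 849.057ms=3/2b +141.509ms=1/4b
3) 990.566ms=7/4b +141.509ms=1/4b
4) 1132.075ms=2b +566.038ms=1b
5) 1698.113ms=3b +566.038ms=1b
6) 2264.151ms=4b +452.83ms=4/5b
7) 2716.981ms=24/5b +452.83ms=4/5b
8) 3169.811ms=28/5b +452.83ms=4/5b
9) 3622.642ms=32/5b +452.83ms=4/5b
10) 4075.472ms=36/5b +452.83ms=4/5b
Σ=8b of 8 (106bpm 4/4) — PASS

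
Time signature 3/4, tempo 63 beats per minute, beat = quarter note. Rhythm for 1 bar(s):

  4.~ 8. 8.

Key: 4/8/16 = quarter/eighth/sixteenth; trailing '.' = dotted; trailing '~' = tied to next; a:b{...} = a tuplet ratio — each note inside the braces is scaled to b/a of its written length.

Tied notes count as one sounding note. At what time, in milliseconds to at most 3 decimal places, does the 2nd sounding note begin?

1. 0.0ms @ 0 + 2142.857ms (9/4)
2. 2142.857ms @ 9/4 + 714.286ms (3/4)

note 2 onset = 9/4b = 2142.857ms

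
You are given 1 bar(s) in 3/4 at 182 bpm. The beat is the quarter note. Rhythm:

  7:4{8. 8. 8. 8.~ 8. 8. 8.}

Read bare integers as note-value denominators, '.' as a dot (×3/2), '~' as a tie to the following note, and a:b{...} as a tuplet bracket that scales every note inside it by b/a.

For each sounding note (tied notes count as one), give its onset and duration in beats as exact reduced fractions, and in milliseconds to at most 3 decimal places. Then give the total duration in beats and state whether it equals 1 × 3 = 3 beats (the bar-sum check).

1) 0.0ms=0b +141.287ms=3/7b
2) 141.287ms=3/7b +141.287ms=3/7b
3) 282.575ms=6/7b +141.287ms=3/7b
4) 423.862ms=9/7b +282.575ms=6/7b
5) 706.436ms=15/7b +141.287ms=3/7b
6) 847.724ms=18/7b +141.287ms=3/7b
Σ=3b of 3 (182bpm 3/4) — PASS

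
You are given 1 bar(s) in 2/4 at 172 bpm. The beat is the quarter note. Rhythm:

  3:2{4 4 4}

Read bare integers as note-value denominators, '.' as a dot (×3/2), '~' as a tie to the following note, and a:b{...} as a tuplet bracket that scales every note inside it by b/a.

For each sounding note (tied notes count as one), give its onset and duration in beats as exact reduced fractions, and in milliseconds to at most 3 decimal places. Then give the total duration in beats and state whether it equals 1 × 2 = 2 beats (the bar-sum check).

1) 0.0ms=0b +232.558ms=2/3b
2) 232.558ms=2/3b +232.558ms=2/3b
3) 465.116ms=4/3b +232.558ms=2/3b
Σ=2b of 2 (172bpm 2/4) — PASS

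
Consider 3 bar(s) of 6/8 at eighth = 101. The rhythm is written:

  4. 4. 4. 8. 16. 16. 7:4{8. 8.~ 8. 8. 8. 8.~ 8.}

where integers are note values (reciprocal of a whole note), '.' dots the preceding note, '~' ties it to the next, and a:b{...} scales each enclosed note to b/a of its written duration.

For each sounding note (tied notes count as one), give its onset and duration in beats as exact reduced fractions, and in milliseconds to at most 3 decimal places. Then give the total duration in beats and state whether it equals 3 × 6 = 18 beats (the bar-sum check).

1) 0.0ms=0b +1782.178ms=3b
2) 1782.178ms=3b +1782.178ms=3b
3) 3564.356ms=6b +1782.178ms=3b
4) 5346.535ms=9b +891.089ms=3/2b
5) 6237.624ms=21/2b +445.545ms=3/4b
6) 6683.168ms=45/4b +445.545ms=3/4b
7) 7128.713ms=12b +509.194ms=6/7b
8) 7637.907ms=90/7b +1018.388ms=12/7b
9) 8656.294ms=102/7b +509.194ms=6/7b
10) 9165.488ms=108/7b +509.194ms=6/7b
11) 9674.682ms=114/7b +1018.388ms=12/7b
Σ=18b of 18 (101bpm 6/8) — PASS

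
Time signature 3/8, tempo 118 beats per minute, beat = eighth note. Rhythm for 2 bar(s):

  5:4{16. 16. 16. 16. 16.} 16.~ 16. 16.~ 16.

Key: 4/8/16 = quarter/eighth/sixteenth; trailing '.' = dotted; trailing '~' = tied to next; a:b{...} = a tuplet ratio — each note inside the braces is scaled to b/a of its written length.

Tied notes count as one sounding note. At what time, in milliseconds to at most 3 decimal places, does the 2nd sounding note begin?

1. 0.0ms @ 0 + 305.085ms (3/5)
2. 305.085ms @ 3/5 + 305.085ms (3/5)
3. 610.169ms @ 6/5 + 305.085ms (3/5)
4. 915.254ms @ 9/5 + 305.085ms (3/5)
5. 1220.339ms @ 12/5 + 305.085ms (3/5)
6. 1525.424ms @ 3 + 762.712ms (3/2)
7. 2288.136ms @ 9/2 + 762.712ms (3/2)

note 2 onset = 3/5b = 305.085ms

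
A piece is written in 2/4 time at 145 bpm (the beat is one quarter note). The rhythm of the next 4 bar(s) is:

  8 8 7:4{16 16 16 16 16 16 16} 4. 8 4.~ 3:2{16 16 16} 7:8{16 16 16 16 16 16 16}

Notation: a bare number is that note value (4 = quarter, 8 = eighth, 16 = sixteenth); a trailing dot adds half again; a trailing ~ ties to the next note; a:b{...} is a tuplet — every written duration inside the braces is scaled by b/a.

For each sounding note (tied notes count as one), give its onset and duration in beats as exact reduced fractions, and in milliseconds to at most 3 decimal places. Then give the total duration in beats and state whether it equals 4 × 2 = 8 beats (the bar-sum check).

1) 0.0ms=0b +206.897ms=1/2b
2) 206.897ms=1/2b +206.897ms=1/2b
3) 413.793ms=1b +59.113ms=1/7b
4) 472.906ms=8/7b +59.113ms=1/7b
5) 532.02ms=9/7b +59.113ms=1/7b
6) 591.133ms=10/7b +59.113ms=1/7b
7) 650.246ms=11/7b +59.113ms=1/7b
8) 709.36ms=12/7b +59.113ms=1/7b
9) 768.473ms=13/7b +59.113ms=1/7b
10) 827.586ms=2b +620.69ms=3/2b
11) 1448.276ms=7/2b +206.897ms=1/2b
12) 1655.172ms=4b +689.655ms=5/3b
13) 2344.828ms=17/3b +68.966ms=1/6b
14) 2413.793ms=35/6b +68.966ms=1/6b
15) 2482.759ms=6b +118.227ms=2/7b
16) 2600.985ms=44/7b +118.227ms=2/7b
17) 2719.212ms=46/7b +118.227ms=2/7b
18) 2837.438ms=48/7b +118.227ms=2/7b
19) 2955.665ms=50/7b +118.227ms=2/7b
20) 3073.892ms=52/7b +118.227ms=2/7b
21) 3192.118ms=54/7b +118.227ms=2/7b
Σ=8b of 8 (145bpm 2/4) — PASS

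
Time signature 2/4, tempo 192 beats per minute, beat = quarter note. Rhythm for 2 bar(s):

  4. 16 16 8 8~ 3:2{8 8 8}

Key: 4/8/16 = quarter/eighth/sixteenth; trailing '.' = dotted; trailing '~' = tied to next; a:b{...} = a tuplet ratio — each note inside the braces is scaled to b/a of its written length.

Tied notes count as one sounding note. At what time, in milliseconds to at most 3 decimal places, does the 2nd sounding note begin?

note 2 onset = 3/2b = 468.75ms

1. 0.0ms @ 0 + 468.75ms (3/2)
2. 468.75ms @ 3/2 + 78.125ms (1/4)
3. 546.875ms @ 7/4 + 78.125ms (1/4)
4. 625.0ms @ 2 + 156.25ms (1/2)
5. 781.25ms @ 5/2 + 260.417ms (5/6)
6. 1041.667ms @ 10/3 + 104.167ms (1/3)
7. 1145.833ms @ 11/3 + 104.167ms (1/3)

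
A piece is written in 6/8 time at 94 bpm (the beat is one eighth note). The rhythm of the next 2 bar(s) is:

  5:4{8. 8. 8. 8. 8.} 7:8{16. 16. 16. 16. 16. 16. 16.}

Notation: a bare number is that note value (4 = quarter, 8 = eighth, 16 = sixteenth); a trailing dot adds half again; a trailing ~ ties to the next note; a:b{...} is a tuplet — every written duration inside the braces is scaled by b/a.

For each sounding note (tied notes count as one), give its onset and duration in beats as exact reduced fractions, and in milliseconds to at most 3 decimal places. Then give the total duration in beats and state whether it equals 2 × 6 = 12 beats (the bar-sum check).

1) 0.0ms=0b +765.957ms=6/5b
2) 765.957ms=6/5b +765.957ms=6/5b
3) 1531.915ms=12/5b +765.957ms=6/5b
4) 2297.872ms=18/5b +765.957ms=6/5b
5) 3063.83ms=24/5b +765.957ms=6/5b
6) 3829.787ms=6b +547.112ms=6/7b
7) 4376.9ms=48/7b +547.112ms=6/7b
8) 4924.012ms=54/7b +547.112ms=6/7b
9) 5471.125ms=60/7b +547.112ms=6/7b
10) 6018.237ms=66/7b +547.112ms=6/7b
11) 6565.35ms=72/7b +547.112ms=6/7b
12) 7112.462ms=78/7b +547.112ms=6/7b
Σ=12b of 12 (94bpm 6/8) — PASS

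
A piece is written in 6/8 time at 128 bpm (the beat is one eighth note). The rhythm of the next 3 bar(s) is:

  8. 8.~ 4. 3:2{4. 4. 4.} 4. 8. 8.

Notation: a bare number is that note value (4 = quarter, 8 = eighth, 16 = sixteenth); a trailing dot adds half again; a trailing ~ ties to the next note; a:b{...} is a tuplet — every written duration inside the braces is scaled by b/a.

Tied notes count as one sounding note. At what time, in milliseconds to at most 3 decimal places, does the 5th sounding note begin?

note 5 onset = 10b = 4687.5ms

1. 0.0ms @ 0 + 703.125ms (3/2)
2. 703.125ms @ 3/2 + 2109.375ms (9/2)
3. 2812.5ms @ 6 + 937.5ms (2)
4. 3750.0ms @ 8 + 937.5ms (2)
5. 4687.5ms @ 10 + 937.5ms (2)
6. 5625.0ms @ 12 + 1406.25ms (3)
7. 7031.25ms @ 15 + 703.125ms (3/2)
8. 7734.375ms @ 33/2 + 703.125ms (3/2)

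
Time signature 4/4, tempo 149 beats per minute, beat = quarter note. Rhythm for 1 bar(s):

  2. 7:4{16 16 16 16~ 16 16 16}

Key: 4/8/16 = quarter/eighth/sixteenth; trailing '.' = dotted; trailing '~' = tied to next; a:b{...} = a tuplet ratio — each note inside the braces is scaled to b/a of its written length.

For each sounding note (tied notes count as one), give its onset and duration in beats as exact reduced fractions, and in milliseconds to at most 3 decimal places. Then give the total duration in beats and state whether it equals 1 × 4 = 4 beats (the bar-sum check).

1) 0.0ms=0b +1208.054ms=3b
2) 1208.054ms=3b +57.526ms=1/7b
3) 1265.58ms=22/7b +57.526ms=1/7b
4) 1323.106ms=23/7b +57.526ms=1/7b
5) 1380.633ms=24/7b +115.053ms=2/7b
6) 1495.686ms=26/7b +57.526ms=1/7b
7) 1553.212ms=27/7b +57.526ms=1/7b
Σ=4b of 4 (149bpm 4/4) — PASS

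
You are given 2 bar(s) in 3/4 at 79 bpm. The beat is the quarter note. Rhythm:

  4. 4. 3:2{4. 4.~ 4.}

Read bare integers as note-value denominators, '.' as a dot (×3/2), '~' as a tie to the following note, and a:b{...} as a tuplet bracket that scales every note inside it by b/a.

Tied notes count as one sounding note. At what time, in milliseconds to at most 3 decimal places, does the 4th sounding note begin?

note 4 onset = 4b = 3037.975ms

1. 0.0ms @ 0 + 1139.241ms (3/2)
2. 1139.241ms @ 3/2 + 1139.241ms (3/2)
3. 2278.481ms @ 3 + 759.494ms (1)
4. 3037.975ms @ 4 + 1518.987ms (2)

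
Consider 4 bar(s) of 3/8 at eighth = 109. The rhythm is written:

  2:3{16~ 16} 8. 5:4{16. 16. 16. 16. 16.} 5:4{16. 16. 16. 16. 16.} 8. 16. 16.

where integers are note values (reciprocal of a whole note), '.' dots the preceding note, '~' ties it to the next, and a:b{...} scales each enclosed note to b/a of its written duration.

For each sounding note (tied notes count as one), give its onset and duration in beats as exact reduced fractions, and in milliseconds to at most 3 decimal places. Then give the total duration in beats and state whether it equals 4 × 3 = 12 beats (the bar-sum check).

1) 0.0ms=0b +825.688ms=3/2b
2) 825.688ms=3/2b +825.688ms=3/2b
3) 1651.376ms=3b +330.275ms=3/5b
4) 1981.651ms=18/5b +330.275ms=3/5b
5) 2311.927ms=21/5b +330.275ms=3/5b
6) 2642.202ms=24/5b +330.275ms=3/5b
7) 2972.477ms=27/5b +330.275ms=3/5b
8) 3302.752ms=6b +330.275ms=3/5b
9) 3633.028ms=33/5b +330.275ms=3/5b
10) 3963.303ms=36/5b +330.275ms=3/5b
11) 4293.578ms=39/5b +330.275ms=3/5b
12) 4623.853ms=42/5b +330.275ms=3/5b
13) 4954.128ms=9b +825.688ms=3/2b
14) 5779.817ms=21/2b +412.844ms=3/4b
15) 6192.661ms=45/4b +412.844ms=3/4b
Σ=12b of 12 (109bpm 3/8) — PASS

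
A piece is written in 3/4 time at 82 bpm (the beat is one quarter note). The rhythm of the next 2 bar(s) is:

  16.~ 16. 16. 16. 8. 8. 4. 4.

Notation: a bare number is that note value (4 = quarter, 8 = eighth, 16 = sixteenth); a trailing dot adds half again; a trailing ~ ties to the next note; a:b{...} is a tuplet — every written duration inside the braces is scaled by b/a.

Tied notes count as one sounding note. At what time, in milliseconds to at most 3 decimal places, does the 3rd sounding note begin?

1. 0.0ms @ 0 + 548.78ms (3/4)
2. 548.78ms @ 3/4 + 274.39ms (3/8)
3. 823.171ms @ 9/8 + 274.39ms (3/8)
4. 1097.561ms @ 3/2 + 548.78ms (3/4)
5. 1646.341ms @ 9/4 + 548.78ms (3/4)
6. 2195.122ms @ 3 + 1097.561ms (3/2)
7. 3292.683ms @ 9/2 + 1097.561ms (3/2)

note 3 onset = 9/8b = 823.171ms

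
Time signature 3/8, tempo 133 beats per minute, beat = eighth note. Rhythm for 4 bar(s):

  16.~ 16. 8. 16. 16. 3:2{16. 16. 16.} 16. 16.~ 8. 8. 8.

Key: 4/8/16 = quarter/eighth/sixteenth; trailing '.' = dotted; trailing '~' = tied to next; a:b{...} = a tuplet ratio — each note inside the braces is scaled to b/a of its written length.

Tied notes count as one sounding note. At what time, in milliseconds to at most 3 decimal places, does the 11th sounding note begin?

1. 0.0ms @ 0 + 676.692ms (3/2)
2. 676.692ms @ 3/2 + 676.692ms (3/2)
3. 1353.383ms @ 3 + 338.346ms (3/4)
4. 1691.729ms @ 15/4 + 338.346ms (3/4)
5. 2030.075ms @ 9/2 + 225.564ms (1/2)
6. 2255.639ms @ 5 + 225.564ms (1/2)
7. 2481.203ms @ 11/2 + 225.564ms (1/2)
8. 2706.767ms @ 6 + 338.346ms (3/4)
9. 3045.113ms @ 27/4 + 1015.038ms (9/4)
10. 4060.15ms @ 9 + 676.692ms (3/2)
11. 4736.842ms @ 21/2 + 676.692ms (3/2)

note 11 onset = 21/2b = 4736.842ms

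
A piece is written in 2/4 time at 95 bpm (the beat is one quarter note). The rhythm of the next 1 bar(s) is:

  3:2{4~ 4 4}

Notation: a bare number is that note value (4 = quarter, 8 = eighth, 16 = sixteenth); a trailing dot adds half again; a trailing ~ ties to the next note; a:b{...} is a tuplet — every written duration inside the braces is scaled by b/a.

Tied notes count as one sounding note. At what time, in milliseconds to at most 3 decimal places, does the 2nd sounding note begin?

note 2 onset = 4/3b = 842.105ms

1. 0.0ms @ 0 + 842.105ms (4/3)
2. 842.105ms @ 4/3 + 421.053ms (2/3)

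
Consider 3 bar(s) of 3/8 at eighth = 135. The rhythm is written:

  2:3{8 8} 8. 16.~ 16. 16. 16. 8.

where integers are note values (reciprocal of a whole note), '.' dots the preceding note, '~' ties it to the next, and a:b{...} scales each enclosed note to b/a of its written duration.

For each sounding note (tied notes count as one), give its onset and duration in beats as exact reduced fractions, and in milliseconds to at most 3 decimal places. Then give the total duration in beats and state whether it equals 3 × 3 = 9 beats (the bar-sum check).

1) 0.0ms=0b +666.667ms=3/2b
2) 666.667ms=3/2b +666.667ms=3/2b
3) 1333.333ms=3b +666.667ms=3/2b
4) 2000.0ms=9/2b +666.667ms=3/2b
5) 2666.667ms=6b +333.333ms=3/4b
6) 3000.0ms=27/4b +333.333ms=3/4b
7) 3333.333ms=15/2b +666.667ms=3/2b
Σ=9b of 9 (135bpm 3/8) — PASS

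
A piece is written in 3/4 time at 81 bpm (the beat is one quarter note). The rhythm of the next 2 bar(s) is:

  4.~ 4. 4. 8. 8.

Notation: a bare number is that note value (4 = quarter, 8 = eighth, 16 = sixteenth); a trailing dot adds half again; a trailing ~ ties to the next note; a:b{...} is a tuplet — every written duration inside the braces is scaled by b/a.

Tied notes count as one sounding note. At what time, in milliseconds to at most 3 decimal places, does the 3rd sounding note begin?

1. 0.0ms @ 0 + 2222.222ms (3)
2. 2222.222ms @ 3 + 1111.111ms (3/2)
3. 3333.333ms @ 9/2 + 555.556ms (3/4)
4. 3888.889ms @ 21/4 + 555.556ms (3/4)

note 3 onset = 9/2b = 3333.333ms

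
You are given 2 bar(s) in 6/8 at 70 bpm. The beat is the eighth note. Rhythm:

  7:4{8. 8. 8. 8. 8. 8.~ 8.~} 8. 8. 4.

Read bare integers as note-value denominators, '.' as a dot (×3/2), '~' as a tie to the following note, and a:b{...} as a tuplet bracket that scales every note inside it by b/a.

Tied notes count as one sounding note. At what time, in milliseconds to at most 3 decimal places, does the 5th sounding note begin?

note 5 onset = 24/7b = 2938.776ms

1. 0.0ms @ 0 + 734.694ms (6/7)
2. 734.694ms @ 6/7 + 734.694ms (6/7)
3. 1469.388ms @ 12/7 + 734.694ms (6/7)
4. 2204.082ms @ 18/7 + 734.694ms (6/7)
5. 2938.776ms @ 24/7 + 734.694ms (6/7)
6. 3673.469ms @ 30/7 + 2755.102ms (45/14)
7. 6428.571ms @ 15/2 + 1285.714ms (3/2)
8. 7714.286ms @ 9 + 2571.429ms (3)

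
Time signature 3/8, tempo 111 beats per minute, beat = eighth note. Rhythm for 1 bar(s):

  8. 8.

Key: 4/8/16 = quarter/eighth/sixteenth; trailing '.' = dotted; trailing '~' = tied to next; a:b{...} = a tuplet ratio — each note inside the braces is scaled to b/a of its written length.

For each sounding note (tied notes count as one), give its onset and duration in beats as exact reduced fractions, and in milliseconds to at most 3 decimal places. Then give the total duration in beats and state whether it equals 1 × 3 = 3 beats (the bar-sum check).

1) 0.0ms=0b +810.811ms=3/2b
2) 810.811ms=3/2b +810.811ms=3/2b
Σ=3b of 3 (111bpm 3/8) — PASS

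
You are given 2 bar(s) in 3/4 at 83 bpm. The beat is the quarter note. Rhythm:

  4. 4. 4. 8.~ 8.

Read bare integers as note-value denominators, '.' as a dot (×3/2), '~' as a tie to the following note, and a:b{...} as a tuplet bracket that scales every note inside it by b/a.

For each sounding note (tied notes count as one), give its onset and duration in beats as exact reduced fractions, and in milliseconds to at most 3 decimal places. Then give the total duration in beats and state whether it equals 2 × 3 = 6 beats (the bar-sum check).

1) 0.0ms=0b +1084.337ms=3/2b
2) 1084.337ms=3/2b +1084.337ms=3/2b
3) 2168.675ms=3b +1084.337ms=3/2b
4) 3253.012ms=9/2b +1084.337ms=3/2b
Σ=6b of 6 (83bpm 3/4) — PASS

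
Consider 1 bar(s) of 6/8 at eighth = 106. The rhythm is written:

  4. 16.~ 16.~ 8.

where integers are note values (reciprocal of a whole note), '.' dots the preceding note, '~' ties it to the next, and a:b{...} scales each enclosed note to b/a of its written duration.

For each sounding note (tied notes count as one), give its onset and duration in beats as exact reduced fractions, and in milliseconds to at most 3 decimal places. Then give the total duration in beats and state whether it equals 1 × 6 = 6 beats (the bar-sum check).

1) 0.0ms=0b +1698.113ms=3b
2) 1698.113ms=3b +1698.113ms=3b
Σ=6b of 6 (106bpm 6/8) — PASS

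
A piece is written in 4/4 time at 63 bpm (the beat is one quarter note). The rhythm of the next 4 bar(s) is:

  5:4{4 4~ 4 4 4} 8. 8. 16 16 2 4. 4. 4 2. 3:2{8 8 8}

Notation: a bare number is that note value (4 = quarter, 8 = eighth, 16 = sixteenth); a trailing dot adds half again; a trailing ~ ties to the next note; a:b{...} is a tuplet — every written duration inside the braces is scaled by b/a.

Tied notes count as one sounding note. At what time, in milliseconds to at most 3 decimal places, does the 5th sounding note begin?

note 5 onset = 4b = 3809.524ms

1. 0.0ms @ 0 + 761.905ms (4/5)
2. 761.905ms @ 4/5 + 1523.81ms (8/5)
3. 2285.714ms @ 12/5 + 761.905ms (4/5)
4. 3047.619ms @ 16/5 + 761.905ms (4/5)
5. 3809.524ms @ 4 + 714.286ms (3/4)
6. 4523.81ms @ 19/4 + 714.286ms (3/4)
7. 5238.095ms @ 11/2 + 238.095ms (1/4)
8. 5476.19ms @ 23/4 + 238.095ms (1/4)
9. 5714.286ms @ 6 + 1904.762ms (2)
10. 7619.048ms @ 8 + 1428.571ms (3/2)
11. 9047.619ms @ 19/2 + 1428.571ms (3/2)
12. 10476.19ms @ 11 + 952.381ms (1)
13. 11428.571ms @ 12 + 2857.143ms (3)
14. 14285.714ms @ 15 + 317.46ms (1/3)
15. 14603.175ms @ 46/3 + 317.46ms (1/3)
16. 14920.635ms @ 47/3 + 317.46ms (1/3)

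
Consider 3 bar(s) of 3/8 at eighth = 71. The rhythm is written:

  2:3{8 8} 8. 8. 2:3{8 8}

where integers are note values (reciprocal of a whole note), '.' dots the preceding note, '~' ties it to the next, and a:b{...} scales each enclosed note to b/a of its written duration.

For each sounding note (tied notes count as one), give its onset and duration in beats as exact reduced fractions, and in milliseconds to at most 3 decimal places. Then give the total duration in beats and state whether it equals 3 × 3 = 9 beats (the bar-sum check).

1) 0.0ms=0b +1267.606ms=3/2b
2) 1267.606ms=3/2b +1267.606ms=3/2b
3) 2535.211ms=3b +1267.606ms=3/2b
4) 3802.817ms=9/2b +1267.606ms=3/2b
5) 5070.423ms=6b +1267.606ms=3/2b
6) 6338.028ms=15/2b +1267.606ms=3/2b
Σ=9b of 9 (71bpm 3/8) — PASS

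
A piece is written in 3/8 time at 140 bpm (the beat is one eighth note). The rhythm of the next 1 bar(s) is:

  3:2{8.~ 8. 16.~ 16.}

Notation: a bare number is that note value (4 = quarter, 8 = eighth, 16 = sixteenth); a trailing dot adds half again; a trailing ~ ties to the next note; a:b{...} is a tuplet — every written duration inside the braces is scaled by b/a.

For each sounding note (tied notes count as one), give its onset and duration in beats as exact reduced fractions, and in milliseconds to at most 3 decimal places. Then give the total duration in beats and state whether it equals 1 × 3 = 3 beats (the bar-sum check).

1) 0.0ms=0b +857.143ms=2b
2) 857.143ms=2b +428.571ms=1b
Σ=3b of 3 (140bpm 3/8) — PASS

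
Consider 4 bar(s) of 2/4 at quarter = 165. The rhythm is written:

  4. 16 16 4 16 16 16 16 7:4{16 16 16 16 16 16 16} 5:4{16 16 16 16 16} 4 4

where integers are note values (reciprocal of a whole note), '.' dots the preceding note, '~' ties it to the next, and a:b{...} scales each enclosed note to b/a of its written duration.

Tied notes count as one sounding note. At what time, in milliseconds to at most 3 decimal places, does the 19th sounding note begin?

1. 0.0ms @ 0 + 545.455ms (3/2)
2. 545.455ms @ 3/2 + 90.909ms (1/4)
3. 636.364ms @ 7/4 + 90.909ms (1/4)
4. 727.273ms @ 2 + 363.636ms (1)
5. 1090.909ms @ 3 + 90.909ms (1/4)
6. 1181.818ms @ 13/4 + 90.909ms (1/4)
7. 1272.727ms @ 7/2 + 90.909ms (1/4)
8. 1363.636ms @ 15/4 + 90.909ms (1/4)
9. 1454.545ms @ 4 + 51.948ms (1/7)
10. 1506.494ms @ 29/7 + 51.948ms (1/7)
11. 1558.442ms @ 30/7 + 51.948ms (1/7)
12. 1610.39ms @ 31/7 + 51.948ms (1/7)
13. 1662.338ms @ 32/7 + 51.948ms (1/7)
14. 1714.286ms @ 33/7 + 51.948ms (1/7)
15. 1766.234ms @ 34/7 + 51.948ms (1/7)
16. 1818.182ms @ 5 + 72.727ms (1/5)
17. 1890.909ms @ 26/5 + 72.727ms (1/5)
18. 1963.636ms @ 27/5 + 72.727ms (1/5)
19. 2036.364ms @ 28/5 + 72.727ms (1/5)
20. 2109.091ms @ 29/5 + 72.727ms (1/5)
21. 2181.818ms @ 6 + 363.636ms (1)
22. 2545.455ms @ 7 + 363.636ms (1)

note 19 onset = 28/5b = 2036.364ms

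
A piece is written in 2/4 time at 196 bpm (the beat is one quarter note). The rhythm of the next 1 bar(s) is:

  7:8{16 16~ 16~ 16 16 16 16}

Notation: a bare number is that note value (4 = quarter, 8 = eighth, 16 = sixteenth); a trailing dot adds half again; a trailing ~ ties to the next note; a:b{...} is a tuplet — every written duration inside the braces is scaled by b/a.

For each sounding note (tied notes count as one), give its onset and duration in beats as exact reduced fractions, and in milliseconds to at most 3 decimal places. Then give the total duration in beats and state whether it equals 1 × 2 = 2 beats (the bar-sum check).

1) 0.0ms=0b +87.464ms=2/7b
2) 87.464ms=2/7b +262.391ms=6/7b
3) 349.854ms=8/7b +87.464ms=2/7b
4) 437.318ms=10/7b +87.464ms=2/7b
5) 524.781ms=12/7b +87.464ms=2/7b
Σ=2b of 2 (196bpm 2/4) — PASS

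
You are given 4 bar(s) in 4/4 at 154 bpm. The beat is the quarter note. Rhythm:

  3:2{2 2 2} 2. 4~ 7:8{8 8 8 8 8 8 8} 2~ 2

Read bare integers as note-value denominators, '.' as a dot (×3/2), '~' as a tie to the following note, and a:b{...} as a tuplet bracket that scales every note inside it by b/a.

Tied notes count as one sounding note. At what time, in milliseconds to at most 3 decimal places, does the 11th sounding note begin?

1. 0.0ms @ 0 + 519.481ms (4/3)
2. 519.481ms @ 4/3 + 519.481ms (4/3)
3. 1038.961ms @ 8/3 + 519.481ms (4/3)
4. 1558.442ms @ 4 + 1168.831ms (3)
5. 2727.273ms @ 7 + 612.245ms (11/7)
6. 3339.518ms @ 60/7 + 222.635ms (4/7)
7. 3562.152ms @ 64/7 + 222.635ms (4/7)
8. 3784.787ms @ 68/7 + 222.635ms (4/7)
9. 4007.421ms @ 72/7 + 222.635ms (4/7)
10. 4230.056ms @ 76/7 + 222.635ms (4/7)
11. 4452.69ms @ 80/7 + 222.635ms (4/7)
12. 4675.325ms @ 12 + 1558.442ms (4)

note 11 onset = 80/7b = 4452.69ms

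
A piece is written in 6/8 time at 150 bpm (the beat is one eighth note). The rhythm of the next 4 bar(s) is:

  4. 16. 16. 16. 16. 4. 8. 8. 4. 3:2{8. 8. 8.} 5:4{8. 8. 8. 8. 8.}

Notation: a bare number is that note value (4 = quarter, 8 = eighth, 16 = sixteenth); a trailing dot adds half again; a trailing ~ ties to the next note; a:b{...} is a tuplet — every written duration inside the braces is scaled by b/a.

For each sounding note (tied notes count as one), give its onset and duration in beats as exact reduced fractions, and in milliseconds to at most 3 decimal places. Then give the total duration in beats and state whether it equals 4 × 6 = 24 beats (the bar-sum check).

1) 0.0ms=0b +1200.0ms=3b
2) 1200.0ms=3b +300.0ms=3/4b
3) 1500.0ms=15/4b +300.0ms=3/4b
4) 1800.0ms=9/2b +300.0ms=3/4b
5) 2100.0ms=21/4b +300.0ms=3/4b
6) 2400.0ms=6b +1200.0ms=3b
7) 3600.0ms=9b +600.0ms=3/2b
8) 4200.0ms=21/2b +600.0ms=3/2b
9) 4800.0ms=12b +1200.0ms=3b
10) 6000.0ms=15b +400.0ms=1b
11) 6400.0ms=16b +400.0ms=1b
12) 6800.0ms=17b +400.0ms=1b
13) 7200.0ms=18b +480.0ms=6/5b
14) 7680.0ms=96/5b +480.0ms=6/5b
15) 8160.0ms=102/5b +480.0ms=6/5b
16) 8640.0ms=108/5b +480.0ms=6/5b
17) 9120.0ms=114/5b +480.0ms=6/5b
Σ=24b of 24 (150bpm 6/8) — PASS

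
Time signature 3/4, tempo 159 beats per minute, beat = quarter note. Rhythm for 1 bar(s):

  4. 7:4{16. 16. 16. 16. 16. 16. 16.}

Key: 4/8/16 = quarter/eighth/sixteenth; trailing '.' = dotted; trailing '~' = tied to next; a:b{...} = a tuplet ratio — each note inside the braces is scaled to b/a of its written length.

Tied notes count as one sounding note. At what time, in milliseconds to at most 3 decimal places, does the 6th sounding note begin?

1. 0.0ms @ 0 + 566.038ms (3/2)
2. 566.038ms @ 3/2 + 80.863ms (3/14)
3. 646.9ms @ 12/7 + 80.863ms (3/14)
4. 727.763ms @ 27/14 + 80.863ms (3/14)
5. 808.625ms @ 15/7 + 80.863ms (3/14)
6. 889.488ms @ 33/14 + 80.863ms (3/14)
7. 970.35ms @ 18/7 + 80.863ms (3/14)
8. 1051.213ms @ 39/14 + 80.863ms (3/14)

note 6 onset = 33/14b = 889.488ms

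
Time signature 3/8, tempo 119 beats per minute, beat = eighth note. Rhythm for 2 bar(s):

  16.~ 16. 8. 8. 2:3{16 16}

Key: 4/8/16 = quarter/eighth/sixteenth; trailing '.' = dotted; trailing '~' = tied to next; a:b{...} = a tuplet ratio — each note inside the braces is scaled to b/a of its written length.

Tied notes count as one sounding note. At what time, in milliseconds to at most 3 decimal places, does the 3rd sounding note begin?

note 3 onset = 3b = 1512.605ms

1. 0.0ms @ 0 + 756.303ms (3/2)
2. 756.303ms @ 3/2 + 756.303ms (3/2)
3. 1512.605ms @ 3 + 756.303ms (3/2)
4. 2268.908ms @ 9/2 + 378.151ms (3/4)
5. 2647.059ms @ 21/4 + 378.151ms (3/4)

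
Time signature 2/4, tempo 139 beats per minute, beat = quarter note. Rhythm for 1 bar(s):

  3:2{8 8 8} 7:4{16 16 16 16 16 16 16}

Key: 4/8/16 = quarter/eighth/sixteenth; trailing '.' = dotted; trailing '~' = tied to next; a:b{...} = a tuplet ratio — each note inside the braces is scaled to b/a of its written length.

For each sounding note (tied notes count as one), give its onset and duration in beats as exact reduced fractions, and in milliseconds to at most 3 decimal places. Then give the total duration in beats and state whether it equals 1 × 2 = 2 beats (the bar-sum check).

1) 0.0ms=0b +143.885ms=1/3b
2) 143.885ms=1/3b +143.885ms=1/3b
3) 287.77ms=2/3b +143.885ms=1/3b
4) 431.655ms=1b +61.665ms=1/7b
5) 493.32ms=8/7b +61.665ms=1/7b
6) 554.985ms=9/7b +61.665ms=1/7b
7) 616.65ms=10/7b +61.665ms=1/7b
8) 678.314ms=11/7b +61.665ms=1/7b
9) 739.979ms=12/7b +61.665ms=1/7b
10) 801.644ms=13/7b +61.665ms=1/7b
Σ=2b of 2 (139bpm 2/4) — PASS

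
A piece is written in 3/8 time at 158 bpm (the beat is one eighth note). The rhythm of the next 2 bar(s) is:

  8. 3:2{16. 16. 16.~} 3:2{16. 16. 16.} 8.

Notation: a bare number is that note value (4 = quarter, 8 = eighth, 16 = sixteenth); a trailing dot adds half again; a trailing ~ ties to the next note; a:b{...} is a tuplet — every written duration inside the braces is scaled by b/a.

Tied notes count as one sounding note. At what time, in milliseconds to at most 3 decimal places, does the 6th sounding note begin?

note 6 onset = 4b = 1518.987ms

1. 0.0ms @ 0 + 569.62ms (3/2)
2. 569.62ms @ 3/2 + 189.873ms (1/2)
3. 759.494ms @ 2 + 189.873ms (1/2)
4. 949.367ms @ 5/2 + 379.747ms (1)
5. 1329.114ms @ 7/2 + 189.873ms (1/2)
6. 1518.987ms @ 4 + 189.873ms (1/2)
7. 1708.861ms @ 9/2 + 569.62ms (3/2)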